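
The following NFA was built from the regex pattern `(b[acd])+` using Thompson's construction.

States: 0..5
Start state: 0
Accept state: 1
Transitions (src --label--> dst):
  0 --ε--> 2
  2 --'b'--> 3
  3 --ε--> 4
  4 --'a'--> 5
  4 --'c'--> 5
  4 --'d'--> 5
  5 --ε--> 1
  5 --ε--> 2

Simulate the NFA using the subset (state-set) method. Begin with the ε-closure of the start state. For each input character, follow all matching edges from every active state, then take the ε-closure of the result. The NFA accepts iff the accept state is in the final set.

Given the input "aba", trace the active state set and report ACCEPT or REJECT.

Answer: REJECT

Derivation:
start: ε-closure({0}) = {0,2}
'a' @ 1: {}  — state set empty
rest 'ba' ignored (set empty)
final: {}; accept 1 not in set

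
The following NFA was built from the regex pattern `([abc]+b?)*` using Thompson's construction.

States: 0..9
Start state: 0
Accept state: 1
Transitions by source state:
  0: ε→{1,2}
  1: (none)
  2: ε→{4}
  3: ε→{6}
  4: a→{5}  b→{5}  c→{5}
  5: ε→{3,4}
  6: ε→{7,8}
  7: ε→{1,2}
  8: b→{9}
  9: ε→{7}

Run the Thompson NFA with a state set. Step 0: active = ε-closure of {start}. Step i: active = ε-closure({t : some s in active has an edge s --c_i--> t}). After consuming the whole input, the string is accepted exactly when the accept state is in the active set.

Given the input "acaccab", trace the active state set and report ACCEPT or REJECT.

start: ε-closure({0}) = {0,1,2,4}
'a' @ 1: {1,2,3,4,5,6,7,8}  ✓accept
'c' @ 2: {1,2,3,4,5,6,7,8}  ✓accept
'a' @ 3: {1,2,3,4,5,6,7,8}  ✓accept
'c' @ 4: {1,2,3,4,5,6,7,8}  ✓accept
'c' @ 5: {1,2,3,4,5,6,7,8}  ✓accept
'a' @ 6: {1,2,3,4,5,6,7,8}  ✓accept
'b' @ 7: {1,2,3,4,5,6,7,8,9}  ✓accept
final: {1,2,3,4,5,6,7,8,9}; accept 1 in set

Answer: ACCEPT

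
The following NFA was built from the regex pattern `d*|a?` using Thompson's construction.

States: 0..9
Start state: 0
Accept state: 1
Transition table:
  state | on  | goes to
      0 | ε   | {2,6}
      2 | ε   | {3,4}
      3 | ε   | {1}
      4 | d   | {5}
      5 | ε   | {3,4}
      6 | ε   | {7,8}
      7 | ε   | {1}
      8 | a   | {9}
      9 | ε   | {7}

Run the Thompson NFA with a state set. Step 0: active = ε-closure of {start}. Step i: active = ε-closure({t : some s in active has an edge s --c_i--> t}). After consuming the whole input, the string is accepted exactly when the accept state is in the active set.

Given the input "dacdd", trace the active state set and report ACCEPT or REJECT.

initial (ε-close {0}): {0,1,2,3,4,6,7,8}
'd' @ 1: {1,3,4,5}  ✓accept
'a' @ 2: {}  — state set empty
rest 'cdd' ignored (set empty)
after full input: {}  (accept=1 not in)

Answer: REJECT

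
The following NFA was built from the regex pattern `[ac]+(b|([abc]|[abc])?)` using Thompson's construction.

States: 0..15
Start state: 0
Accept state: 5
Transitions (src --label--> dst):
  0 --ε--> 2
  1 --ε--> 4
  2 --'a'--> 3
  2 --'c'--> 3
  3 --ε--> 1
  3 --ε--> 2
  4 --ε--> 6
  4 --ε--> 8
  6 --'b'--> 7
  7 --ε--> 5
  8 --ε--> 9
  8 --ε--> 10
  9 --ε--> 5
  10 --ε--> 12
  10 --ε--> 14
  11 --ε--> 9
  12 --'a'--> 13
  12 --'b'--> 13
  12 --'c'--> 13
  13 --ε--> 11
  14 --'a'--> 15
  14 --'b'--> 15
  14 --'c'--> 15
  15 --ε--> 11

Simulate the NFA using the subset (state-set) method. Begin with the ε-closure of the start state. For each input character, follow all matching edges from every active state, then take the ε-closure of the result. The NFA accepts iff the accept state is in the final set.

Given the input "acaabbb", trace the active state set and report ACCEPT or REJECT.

Answer: REJECT

Derivation:
start: ε-closure({0}) = {0,2}
'a' @ 1: {1,2,3,4,5,6,8,9,10,12,14}  (accept∈set)
'c' @ 2: {1,2,3,4,5,6,8,9,10,11,12,13,14,15}  (accept∈set)
'a' @ 3: {1,2,3,4,5,6,8,9,10,11,12,13,14,15}  (accept∈set)
'a' @ 4: {1,2,3,4,5,6,8,9,10,11,12,13,14,15}  (accept∈set)
'b' @ 5: {5,7,9,11,13,15}  (accept∈set)
'b' @ 6: {}  — dead — no transitions
rest 'b' ignored (set empty)
end set {} — state 5 not in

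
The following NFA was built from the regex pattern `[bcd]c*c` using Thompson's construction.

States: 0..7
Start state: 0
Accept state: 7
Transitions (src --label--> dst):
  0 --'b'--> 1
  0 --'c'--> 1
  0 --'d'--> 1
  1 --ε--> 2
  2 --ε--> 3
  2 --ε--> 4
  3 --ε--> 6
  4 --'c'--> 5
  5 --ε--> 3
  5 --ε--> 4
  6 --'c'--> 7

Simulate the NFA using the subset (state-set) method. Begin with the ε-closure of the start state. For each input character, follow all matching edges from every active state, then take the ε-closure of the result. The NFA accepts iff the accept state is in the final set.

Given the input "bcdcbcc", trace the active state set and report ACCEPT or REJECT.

Answer: REJECT

Steps:
S₀ = ε-closure({0}) = {0}
'b' @ 1: {1,2,3,4,6}
'c' @ 2: {3,4,5,6,7}  [accepting]
'd' @ 3: {}  — no active states
rest 'cbcc' ignored (set empty)
after full input: {}  (accept=7 not in)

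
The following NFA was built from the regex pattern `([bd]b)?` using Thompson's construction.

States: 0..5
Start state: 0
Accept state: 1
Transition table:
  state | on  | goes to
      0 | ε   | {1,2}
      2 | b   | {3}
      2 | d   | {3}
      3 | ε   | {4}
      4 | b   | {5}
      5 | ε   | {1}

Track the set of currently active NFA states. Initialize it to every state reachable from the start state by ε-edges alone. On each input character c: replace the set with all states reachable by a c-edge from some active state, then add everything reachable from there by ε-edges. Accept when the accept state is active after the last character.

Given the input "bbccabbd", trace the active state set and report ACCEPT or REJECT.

Answer: REJECT

Derivation:
S₀ = ε-closure({0}) = {0,1,2}
'b' @ 1: {3,4}
'b' @ 2: {1,5}  [accepting]
'c' @ 3: {}  — no active states
rest 'cabbd' ignored (set empty)
final: {}; accept 1 not in set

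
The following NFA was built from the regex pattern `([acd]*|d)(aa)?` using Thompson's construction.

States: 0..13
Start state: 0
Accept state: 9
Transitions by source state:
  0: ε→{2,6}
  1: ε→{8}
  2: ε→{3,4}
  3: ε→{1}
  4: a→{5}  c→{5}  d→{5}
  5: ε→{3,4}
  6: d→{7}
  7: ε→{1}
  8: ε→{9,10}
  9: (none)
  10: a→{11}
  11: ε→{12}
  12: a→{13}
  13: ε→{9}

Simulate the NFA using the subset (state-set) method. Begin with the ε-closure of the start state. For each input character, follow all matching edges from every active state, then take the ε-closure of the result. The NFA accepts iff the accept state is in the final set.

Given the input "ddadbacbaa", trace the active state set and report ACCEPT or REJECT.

S₀ = ε-closure({0}) = {0,1,2,3,4,6,8,9,10}
'd' @ 1: {1,3,4,5,7,8,9,10}  ✓accept
'd' @ 2: {1,3,4,5,8,9,10}  ✓accept
'a' @ 3: {1,3,4,5,8,9,10,11,12}  ✓accept
'd' @ 4: {1,3,4,5,8,9,10}  ✓accept
'b' @ 5: {}  — no active states
rest 'acbaa' ignored (set empty)
end set {} — state 9 not in

Answer: REJECT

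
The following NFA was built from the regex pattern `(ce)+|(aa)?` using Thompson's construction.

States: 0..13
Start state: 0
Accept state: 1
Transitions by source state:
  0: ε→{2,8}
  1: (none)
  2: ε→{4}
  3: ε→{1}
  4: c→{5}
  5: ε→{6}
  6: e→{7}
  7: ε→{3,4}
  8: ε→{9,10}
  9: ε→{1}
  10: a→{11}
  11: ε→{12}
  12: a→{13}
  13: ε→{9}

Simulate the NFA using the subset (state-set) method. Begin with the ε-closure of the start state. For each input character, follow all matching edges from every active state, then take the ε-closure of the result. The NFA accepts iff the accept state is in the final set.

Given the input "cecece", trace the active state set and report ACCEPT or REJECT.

Answer: ACCEPT

Derivation:
start: ε-closure({0}) = {0,1,2,4,8,9,10}
'c' @ 1: {5,6}
'e' @ 2: {1,3,4,7}  (accept∈set)
'c' @ 3: {5,6}
'e' @ 4: {1,3,4,7}  (accept∈set)
'c' @ 5: {5,6}
'e' @ 6: {1,3,4,7}  (accept∈set)
after full input: {1,3,4,7}  (accept=1 in)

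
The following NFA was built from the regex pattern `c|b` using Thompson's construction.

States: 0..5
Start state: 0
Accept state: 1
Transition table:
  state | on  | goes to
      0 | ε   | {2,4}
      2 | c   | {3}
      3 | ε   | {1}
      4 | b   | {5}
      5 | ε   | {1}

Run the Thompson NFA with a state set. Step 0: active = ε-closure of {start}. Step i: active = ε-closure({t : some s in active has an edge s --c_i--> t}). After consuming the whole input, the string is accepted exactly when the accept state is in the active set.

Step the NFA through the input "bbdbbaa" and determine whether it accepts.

Answer: REJECT

Trace:
start: ε-closure({0}) = {0,2,4}
'b' @ 1: {1,5}  ✓accept
'b' @ 2: {}  — no active states
rest 'dbbaa' ignored (set empty)
after full input: {}  (accept=1 not in)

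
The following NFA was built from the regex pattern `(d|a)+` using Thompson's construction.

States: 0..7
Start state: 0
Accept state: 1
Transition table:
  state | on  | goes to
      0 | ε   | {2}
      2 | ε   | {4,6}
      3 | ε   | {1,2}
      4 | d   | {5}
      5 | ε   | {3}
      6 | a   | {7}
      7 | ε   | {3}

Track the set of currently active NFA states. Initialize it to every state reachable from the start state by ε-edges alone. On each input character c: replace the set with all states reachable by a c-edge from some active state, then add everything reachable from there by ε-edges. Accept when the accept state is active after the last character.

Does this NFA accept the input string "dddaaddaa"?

initial (ε-close {0}): {0,2,4,6}
'd' @ 1: {1,2,3,4,5,6}  ✓accept
'd' @ 2: {1,2,3,4,5,6}  ✓accept
'd' @ 3: {1,2,3,4,5,6}  ✓accept
'a' @ 4: {1,2,3,4,6,7}  ✓accept
'a' @ 5: {1,2,3,4,6,7}  ✓accept
'd' @ 6: {1,2,3,4,5,6}  ✓accept
'd' @ 7: {1,2,3,4,5,6}  ✓accept
'a' @ 8: {1,2,3,4,6,7}  ✓accept
'a' @ 9: {1,2,3,4,6,7}  ✓accept
end set {1,2,3,4,6,7} — state 1 in

Answer: ACCEPT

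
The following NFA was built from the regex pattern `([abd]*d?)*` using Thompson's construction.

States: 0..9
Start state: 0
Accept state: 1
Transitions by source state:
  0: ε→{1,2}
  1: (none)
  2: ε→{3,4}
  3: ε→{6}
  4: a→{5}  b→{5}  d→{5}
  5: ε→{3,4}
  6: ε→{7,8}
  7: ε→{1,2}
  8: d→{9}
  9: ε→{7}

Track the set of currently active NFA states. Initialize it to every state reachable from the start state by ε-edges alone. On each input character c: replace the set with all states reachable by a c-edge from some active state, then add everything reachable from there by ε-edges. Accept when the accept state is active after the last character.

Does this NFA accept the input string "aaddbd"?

S₀ = ε-closure({0}) = {0,1,2,3,4,6,7,8}
'a' @ 1: {1,2,3,4,5,6,7,8}  ✓accept
'a' @ 2: {1,2,3,4,5,6,7,8}  ✓accept
'd' @ 3: {1,2,3,4,5,6,7,8,9}  ✓accept
'd' @ 4: {1,2,3,4,5,6,7,8,9}  ✓accept
'b' @ 5: {1,2,3,4,5,6,7,8}  ✓accept
'd' @ 6: {1,2,3,4,5,6,7,8,9}  ✓accept
final: {1,2,3,4,5,6,7,8,9}; accept 1 in set

Answer: ACCEPT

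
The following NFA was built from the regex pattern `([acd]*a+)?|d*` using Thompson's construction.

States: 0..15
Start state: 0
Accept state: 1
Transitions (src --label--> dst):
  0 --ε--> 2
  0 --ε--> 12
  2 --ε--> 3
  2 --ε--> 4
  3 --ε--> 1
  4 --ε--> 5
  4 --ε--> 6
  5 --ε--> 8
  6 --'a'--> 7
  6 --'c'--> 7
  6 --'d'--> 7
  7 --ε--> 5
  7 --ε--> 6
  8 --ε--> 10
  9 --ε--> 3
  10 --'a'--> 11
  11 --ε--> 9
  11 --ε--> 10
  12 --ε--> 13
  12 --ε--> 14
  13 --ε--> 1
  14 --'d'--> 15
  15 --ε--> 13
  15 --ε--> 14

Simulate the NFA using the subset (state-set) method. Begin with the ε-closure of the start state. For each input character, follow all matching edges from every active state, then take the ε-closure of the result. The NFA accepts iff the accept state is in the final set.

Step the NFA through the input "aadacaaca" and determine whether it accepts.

S₀ = ε-closure({0}) = {0,1,2,3,4,5,6,8,10,12,13,14}
'a' @ 1: {1,3,5,6,7,8,9,10,11}  (accept∈set)
'a' @ 2: {1,3,5,6,7,8,9,10,11}  (accept∈set)
'd' @ 3: {5,6,7,8,10}
'a' @ 4: {1,3,5,6,7,8,9,10,11}  (accept∈set)
'c' @ 5: {5,6,7,8,10}
'a' @ 6: {1,3,5,6,7,8,9,10,11}  (accept∈set)
'a' @ 7: {1,3,5,6,7,8,9,10,11}  (accept∈set)
'c' @ 8: {5,6,7,8,10}
'a' @ 9: {1,3,5,6,7,8,9,10,11}  (accept∈set)
after full input: {1,3,5,6,7,8,9,10,11}  (accept=1 in)

Answer: ACCEPT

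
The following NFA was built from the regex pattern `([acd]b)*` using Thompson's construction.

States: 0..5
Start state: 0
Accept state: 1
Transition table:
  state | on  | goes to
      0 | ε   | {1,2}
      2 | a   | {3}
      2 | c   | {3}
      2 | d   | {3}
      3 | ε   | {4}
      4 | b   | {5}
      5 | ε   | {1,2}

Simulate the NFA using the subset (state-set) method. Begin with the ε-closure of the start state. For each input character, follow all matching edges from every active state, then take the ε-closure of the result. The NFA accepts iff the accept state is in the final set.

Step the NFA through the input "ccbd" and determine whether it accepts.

Answer: REJECT

Trace:
start: ε-closure({0}) = {0,1,2}
'c' @ 1: {3,4}
'c' @ 2: {}  — state set empty
rest 'bd' ignored (set empty)
after full input: {}  (accept=1 not in)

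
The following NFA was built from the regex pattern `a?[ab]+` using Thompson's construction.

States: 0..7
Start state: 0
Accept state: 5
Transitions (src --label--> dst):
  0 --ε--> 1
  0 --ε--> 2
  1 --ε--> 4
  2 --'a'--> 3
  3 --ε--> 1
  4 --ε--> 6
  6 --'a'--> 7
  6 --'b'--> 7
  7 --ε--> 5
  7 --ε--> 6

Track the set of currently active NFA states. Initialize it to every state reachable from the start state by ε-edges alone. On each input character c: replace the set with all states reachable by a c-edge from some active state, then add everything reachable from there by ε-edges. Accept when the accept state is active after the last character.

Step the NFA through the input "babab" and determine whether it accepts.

S₀ = ε-closure({0}) = {0,1,2,4,6}
'b' @ 1: {5,6,7}  ✓accept
'a' @ 2: {5,6,7}  ✓accept
'b' @ 3: {5,6,7}  ✓accept
'a' @ 4: {5,6,7}  ✓accept
'b' @ 5: {5,6,7}  ✓accept
after full input: {5,6,7}  (accept=5 in)

Answer: ACCEPT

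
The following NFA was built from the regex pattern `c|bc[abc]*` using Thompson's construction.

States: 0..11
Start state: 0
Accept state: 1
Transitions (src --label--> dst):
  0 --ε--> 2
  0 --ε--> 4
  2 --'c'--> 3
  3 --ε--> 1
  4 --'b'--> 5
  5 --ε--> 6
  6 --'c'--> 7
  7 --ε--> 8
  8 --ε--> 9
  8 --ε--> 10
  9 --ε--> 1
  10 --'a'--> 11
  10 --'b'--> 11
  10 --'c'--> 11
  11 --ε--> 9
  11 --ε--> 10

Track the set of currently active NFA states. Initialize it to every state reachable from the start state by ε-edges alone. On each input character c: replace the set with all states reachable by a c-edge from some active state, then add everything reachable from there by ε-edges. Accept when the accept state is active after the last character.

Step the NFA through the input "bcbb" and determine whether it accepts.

Answer: ACCEPT

Derivation:
initial (ε-close {0}): {0,2,4}
'b' @ 1: {5,6}
'c' @ 2: {1,7,8,9,10}  ✓accept
'b' @ 3: {1,9,10,11}  ✓accept
'b' @ 4: {1,9,10,11}  ✓accept
after full input: {1,9,10,11}  (accept=1 in)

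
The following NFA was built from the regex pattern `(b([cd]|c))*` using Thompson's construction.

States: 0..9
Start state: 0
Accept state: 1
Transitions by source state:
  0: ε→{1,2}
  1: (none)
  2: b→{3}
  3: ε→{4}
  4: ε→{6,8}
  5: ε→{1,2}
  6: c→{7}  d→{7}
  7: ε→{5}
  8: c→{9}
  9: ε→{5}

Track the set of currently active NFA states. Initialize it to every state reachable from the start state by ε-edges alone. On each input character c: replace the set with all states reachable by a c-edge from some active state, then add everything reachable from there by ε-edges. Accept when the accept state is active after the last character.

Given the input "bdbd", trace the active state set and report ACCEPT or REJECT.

start: ε-closure({0}) = {0,1,2}
'b' @ 1: {3,4,6,8}
'd' @ 2: {1,2,5,7}  [accepting]
'b' @ 3: {3,4,6,8}
'd' @ 4: {1,2,5,7}  [accepting]
after full input: {1,2,5,7}  (accept=1 in)

Answer: ACCEPT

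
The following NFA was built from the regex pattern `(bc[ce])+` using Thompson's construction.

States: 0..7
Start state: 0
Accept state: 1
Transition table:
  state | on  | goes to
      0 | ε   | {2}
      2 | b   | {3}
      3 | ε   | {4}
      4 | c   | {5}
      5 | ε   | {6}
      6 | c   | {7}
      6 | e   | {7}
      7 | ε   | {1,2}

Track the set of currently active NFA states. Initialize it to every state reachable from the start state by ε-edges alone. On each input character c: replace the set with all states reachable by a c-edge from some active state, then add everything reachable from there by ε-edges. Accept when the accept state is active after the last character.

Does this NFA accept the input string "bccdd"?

initial (ε-close {0}): {0,2}
'b' @ 1: {3,4}
'c' @ 2: {5,6}
'c' @ 3: {1,2,7}  [accepting]
'd' @ 4: {}  — dead — no transitions
rest 'd' ignored (set empty)
after full input: {}  (accept=1 not in)

Answer: REJECT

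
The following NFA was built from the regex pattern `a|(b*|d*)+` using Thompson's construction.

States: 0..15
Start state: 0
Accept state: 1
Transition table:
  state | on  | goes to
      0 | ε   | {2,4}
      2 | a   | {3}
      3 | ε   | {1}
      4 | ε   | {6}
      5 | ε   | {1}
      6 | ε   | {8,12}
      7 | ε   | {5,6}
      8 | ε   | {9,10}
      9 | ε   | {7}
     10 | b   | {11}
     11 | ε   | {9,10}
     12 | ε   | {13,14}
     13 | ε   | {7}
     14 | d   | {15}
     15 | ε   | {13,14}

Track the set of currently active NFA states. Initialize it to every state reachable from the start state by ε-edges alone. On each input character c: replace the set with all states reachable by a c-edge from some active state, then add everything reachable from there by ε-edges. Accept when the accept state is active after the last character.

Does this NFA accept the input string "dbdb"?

initial (ε-close {0}): {0,1,2,4,5,6,7,8,9,10,12,13,14}
'd' @ 1: {1,5,6,7,8,9,10,12,13,14,15}  (accept∈set)
'b' @ 2: {1,5,6,7,8,9,10,11,12,13,14}  (accept∈set)
'd' @ 3: {1,5,6,7,8,9,10,12,13,14,15}  (accept∈set)
'b' @ 4: {1,5,6,7,8,9,10,11,12,13,14}  (accept∈set)
after full input: {1,5,6,7,8,9,10,11,12,13,14}  (accept=1 in)

Answer: ACCEPT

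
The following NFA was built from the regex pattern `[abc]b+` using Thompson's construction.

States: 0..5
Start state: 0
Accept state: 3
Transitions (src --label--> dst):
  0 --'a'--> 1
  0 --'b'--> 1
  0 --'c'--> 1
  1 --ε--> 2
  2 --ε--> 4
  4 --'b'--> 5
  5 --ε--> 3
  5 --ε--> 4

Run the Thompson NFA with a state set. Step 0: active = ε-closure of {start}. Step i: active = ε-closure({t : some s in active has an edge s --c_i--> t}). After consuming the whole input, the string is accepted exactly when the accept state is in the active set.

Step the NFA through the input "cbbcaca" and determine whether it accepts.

Answer: REJECT

Steps:
S₀ = ε-closure({0}) = {0}
'c' @ 1: {1,2,4}
'b' @ 2: {3,4,5}  ✓accept
'b' @ 3: {3,4,5}  ✓accept
'c' @ 4: {}  — state set empty
rest 'aca' ignored (set empty)
final: {}; accept 3 not in set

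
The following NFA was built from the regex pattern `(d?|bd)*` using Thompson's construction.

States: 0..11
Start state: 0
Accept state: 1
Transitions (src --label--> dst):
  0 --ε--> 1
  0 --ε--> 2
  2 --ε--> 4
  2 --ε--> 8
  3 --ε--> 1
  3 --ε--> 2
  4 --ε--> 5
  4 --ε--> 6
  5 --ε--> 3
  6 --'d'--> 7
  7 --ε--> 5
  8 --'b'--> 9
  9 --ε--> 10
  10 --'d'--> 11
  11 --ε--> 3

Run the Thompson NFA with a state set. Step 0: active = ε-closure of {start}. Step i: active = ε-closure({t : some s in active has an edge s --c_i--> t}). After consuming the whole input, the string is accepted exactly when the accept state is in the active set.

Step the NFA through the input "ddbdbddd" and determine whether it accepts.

initial (ε-close {0}): {0,1,2,3,4,5,6,8}
'd' @ 1: {1,2,3,4,5,6,7,8}  (accept∈set)
'd' @ 2: {1,2,3,4,5,6,7,8}  (accept∈set)
'b' @ 3: {9,10}
'd' @ 4: {1,2,3,4,5,6,8,11}  (accept∈set)
'b' @ 5: {9,10}
'd' @ 6: {1,2,3,4,5,6,8,11}  (accept∈set)
'd' @ 7: {1,2,3,4,5,6,7,8}  (accept∈set)
'd' @ 8: {1,2,3,4,5,6,7,8}  (accept∈set)
end set {1,2,3,4,5,6,7,8} — state 1 in

Answer: ACCEPT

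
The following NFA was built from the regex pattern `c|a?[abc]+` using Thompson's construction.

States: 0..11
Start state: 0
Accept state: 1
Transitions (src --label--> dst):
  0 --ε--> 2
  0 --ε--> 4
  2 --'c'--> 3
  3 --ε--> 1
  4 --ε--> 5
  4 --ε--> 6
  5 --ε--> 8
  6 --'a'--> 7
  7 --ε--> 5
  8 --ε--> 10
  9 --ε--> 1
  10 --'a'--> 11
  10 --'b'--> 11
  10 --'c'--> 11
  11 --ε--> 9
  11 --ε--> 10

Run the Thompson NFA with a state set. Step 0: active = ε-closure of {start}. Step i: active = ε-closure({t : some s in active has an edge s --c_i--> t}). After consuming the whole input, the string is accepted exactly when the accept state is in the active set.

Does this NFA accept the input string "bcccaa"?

Answer: ACCEPT

Derivation:
S₀ = ε-closure({0}) = {0,2,4,5,6,8,10}
'b' @ 1: {1,9,10,11}  (accept∈set)
'c' @ 2: {1,9,10,11}  (accept∈set)
'c' @ 3: {1,9,10,11}  (accept∈set)
'c' @ 4: {1,9,10,11}  (accept∈set)
'a' @ 5: {1,9,10,11}  (accept∈set)
'a' @ 6: {1,9,10,11}  (accept∈set)
after full input: {1,9,10,11}  (accept=1 in)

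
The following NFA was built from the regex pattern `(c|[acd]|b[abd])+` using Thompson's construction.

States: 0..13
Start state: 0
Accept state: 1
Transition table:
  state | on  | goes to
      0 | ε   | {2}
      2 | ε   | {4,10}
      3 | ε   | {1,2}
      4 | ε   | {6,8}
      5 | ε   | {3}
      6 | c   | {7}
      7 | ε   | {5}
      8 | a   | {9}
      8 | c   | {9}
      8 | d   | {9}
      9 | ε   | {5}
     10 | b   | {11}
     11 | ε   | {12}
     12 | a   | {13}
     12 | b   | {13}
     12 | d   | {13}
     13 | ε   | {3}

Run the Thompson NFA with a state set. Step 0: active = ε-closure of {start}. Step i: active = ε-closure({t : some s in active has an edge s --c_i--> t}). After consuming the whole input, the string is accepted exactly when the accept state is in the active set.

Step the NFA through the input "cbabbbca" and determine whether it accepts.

initial (ε-close {0}): {0,2,4,6,8,10}
'c' @ 1: {1,2,3,4,5,6,7,8,9,10}  [accepting]
'b' @ 2: {11,12}
'a' @ 3: {1,2,3,4,6,8,10,13}  [accepting]
'b' @ 4: {11,12}
'b' @ 5: {1,2,3,4,6,8,10,13}  [accepting]
'b' @ 6: {11,12}
'c' @ 7: {}  — dead — no transitions
rest 'a' ignored (set empty)
after full input: {}  (accept=1 not in)

Answer: REJECT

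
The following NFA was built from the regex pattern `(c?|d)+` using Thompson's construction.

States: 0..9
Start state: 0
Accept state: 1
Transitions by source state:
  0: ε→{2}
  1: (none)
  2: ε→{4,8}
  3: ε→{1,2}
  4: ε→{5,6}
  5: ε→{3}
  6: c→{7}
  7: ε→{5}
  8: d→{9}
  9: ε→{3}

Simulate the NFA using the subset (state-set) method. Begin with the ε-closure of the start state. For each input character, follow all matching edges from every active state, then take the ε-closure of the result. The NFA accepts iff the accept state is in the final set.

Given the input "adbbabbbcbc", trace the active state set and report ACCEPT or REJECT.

Answer: REJECT

Steps:
S₀ = ε-closure({0}) = {0,1,2,3,4,5,6,8}
'a' @ 1: {}  — dead — no transitions
rest 'dbbabbbcbc' ignored (set empty)
final: {}; accept 1 not in set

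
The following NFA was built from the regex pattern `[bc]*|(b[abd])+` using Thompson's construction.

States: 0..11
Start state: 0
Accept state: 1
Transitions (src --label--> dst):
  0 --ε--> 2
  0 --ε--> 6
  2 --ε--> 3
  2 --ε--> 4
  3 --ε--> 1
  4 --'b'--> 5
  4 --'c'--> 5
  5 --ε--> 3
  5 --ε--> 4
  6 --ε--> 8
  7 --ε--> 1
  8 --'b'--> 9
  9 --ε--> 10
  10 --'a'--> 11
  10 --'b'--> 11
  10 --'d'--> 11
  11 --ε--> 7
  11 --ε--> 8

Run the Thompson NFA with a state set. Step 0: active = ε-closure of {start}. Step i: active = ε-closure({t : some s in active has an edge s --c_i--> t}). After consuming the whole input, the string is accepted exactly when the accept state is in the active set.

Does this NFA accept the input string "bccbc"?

start: ε-closure({0}) = {0,1,2,3,4,6,8}
'b' @ 1: {1,3,4,5,9,10}  ✓accept
'c' @ 2: {1,3,4,5}  ✓accept
'c' @ 3: {1,3,4,5}  ✓accept
'b' @ 4: {1,3,4,5}  ✓accept
'c' @ 5: {1,3,4,5}  ✓accept
after full input: {1,3,4,5}  (accept=1 in)

Answer: ACCEPT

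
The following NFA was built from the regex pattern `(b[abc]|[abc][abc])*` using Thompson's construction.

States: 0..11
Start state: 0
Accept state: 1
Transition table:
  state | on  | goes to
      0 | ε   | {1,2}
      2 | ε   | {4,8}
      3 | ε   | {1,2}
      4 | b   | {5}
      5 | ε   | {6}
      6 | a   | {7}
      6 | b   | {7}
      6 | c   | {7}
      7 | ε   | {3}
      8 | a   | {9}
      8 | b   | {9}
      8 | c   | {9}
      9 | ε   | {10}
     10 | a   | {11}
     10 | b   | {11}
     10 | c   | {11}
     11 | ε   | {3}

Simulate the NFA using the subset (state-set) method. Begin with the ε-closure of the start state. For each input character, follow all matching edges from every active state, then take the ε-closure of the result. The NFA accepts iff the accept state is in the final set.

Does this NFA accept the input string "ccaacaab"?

S₀ = ε-closure({0}) = {0,1,2,4,8}
'c' @ 1: {9,10}
'c' @ 2: {1,2,3,4,8,11}  ✓accept
'a' @ 3: {9,10}
'a' @ 4: {1,2,3,4,8,11}  ✓accept
'c' @ 5: {9,10}
'a' @ 6: {1,2,3,4,8,11}  ✓accept
'a' @ 7: {9,10}
'b' @ 8: {1,2,3,4,8,11}  ✓accept
final: {1,2,3,4,8,11}; accept 1 in set

Answer: ACCEPT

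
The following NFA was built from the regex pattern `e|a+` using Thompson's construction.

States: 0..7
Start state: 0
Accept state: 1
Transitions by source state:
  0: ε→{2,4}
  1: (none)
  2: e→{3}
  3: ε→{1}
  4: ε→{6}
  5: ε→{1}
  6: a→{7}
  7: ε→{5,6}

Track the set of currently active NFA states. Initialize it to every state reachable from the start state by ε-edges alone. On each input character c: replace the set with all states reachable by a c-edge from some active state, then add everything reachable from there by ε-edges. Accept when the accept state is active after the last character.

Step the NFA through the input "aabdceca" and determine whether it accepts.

initial (ε-close {0}): {0,2,4,6}
'a' @ 1: {1,5,6,7}  (accept∈set)
'a' @ 2: {1,5,6,7}  (accept∈set)
'b' @ 3: {}  — no active states
rest 'dceca' ignored (set empty)
after full input: {}  (accept=1 not in)

Answer: REJECT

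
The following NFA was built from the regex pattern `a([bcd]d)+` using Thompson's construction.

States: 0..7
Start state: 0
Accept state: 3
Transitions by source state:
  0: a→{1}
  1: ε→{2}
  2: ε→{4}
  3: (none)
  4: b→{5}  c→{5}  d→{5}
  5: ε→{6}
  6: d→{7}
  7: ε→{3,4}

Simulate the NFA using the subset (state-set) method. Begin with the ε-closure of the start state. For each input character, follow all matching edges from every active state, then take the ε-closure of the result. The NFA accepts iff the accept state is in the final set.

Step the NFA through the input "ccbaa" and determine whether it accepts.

initial (ε-close {0}): {0}
'c' @ 1: {}  — state set empty
rest 'cbaa' ignored (set empty)
end set {} — state 3 not in

Answer: REJECT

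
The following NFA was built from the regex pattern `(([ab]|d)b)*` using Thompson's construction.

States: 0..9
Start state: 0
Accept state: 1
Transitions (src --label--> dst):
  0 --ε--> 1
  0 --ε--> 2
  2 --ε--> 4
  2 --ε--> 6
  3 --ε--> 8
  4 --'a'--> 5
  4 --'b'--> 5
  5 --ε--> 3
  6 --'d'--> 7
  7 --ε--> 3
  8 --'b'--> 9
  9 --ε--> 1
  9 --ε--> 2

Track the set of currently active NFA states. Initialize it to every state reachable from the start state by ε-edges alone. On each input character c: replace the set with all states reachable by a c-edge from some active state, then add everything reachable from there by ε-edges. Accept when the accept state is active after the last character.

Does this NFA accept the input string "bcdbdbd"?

Answer: REJECT

Trace:
initial (ε-close {0}): {0,1,2,4,6}
'b' @ 1: {3,5,8}
'c' @ 2: {}  — state set empty
rest 'dbdbd' ignored (set empty)
final: {}; accept 1 not in set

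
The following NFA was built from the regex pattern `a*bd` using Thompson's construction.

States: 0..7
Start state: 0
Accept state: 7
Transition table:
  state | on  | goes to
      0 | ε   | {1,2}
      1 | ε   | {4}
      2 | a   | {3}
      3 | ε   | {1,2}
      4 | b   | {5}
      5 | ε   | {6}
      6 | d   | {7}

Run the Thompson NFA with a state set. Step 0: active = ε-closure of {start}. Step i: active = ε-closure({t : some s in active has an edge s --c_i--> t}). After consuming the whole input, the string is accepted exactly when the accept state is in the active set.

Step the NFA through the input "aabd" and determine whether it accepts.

Answer: ACCEPT

Derivation:
start: ε-closure({0}) = {0,1,2,4}
'a' @ 1: {1,2,3,4}
'a' @ 2: {1,2,3,4}
'b' @ 3: {5,6}
'd' @ 4: {7}  ✓accept
end set {7} — state 7 in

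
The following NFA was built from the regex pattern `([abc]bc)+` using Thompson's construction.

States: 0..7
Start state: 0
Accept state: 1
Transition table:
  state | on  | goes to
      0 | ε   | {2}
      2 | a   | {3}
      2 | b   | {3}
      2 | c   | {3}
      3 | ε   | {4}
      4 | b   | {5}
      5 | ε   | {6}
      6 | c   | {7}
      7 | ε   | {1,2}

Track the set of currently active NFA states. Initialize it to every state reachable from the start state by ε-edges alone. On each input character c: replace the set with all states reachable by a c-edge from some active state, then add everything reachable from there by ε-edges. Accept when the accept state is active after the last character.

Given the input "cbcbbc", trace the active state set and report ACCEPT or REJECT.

Answer: ACCEPT

Derivation:
start: ε-closure({0}) = {0,2}
'c' @ 1: {3,4}
'b' @ 2: {5,6}
'c' @ 3: {1,2,7}  (accept∈set)
'b' @ 4: {3,4}
'b' @ 5: {5,6}
'c' @ 6: {1,2,7}  (accept∈set)
end set {1,2,7} — state 1 in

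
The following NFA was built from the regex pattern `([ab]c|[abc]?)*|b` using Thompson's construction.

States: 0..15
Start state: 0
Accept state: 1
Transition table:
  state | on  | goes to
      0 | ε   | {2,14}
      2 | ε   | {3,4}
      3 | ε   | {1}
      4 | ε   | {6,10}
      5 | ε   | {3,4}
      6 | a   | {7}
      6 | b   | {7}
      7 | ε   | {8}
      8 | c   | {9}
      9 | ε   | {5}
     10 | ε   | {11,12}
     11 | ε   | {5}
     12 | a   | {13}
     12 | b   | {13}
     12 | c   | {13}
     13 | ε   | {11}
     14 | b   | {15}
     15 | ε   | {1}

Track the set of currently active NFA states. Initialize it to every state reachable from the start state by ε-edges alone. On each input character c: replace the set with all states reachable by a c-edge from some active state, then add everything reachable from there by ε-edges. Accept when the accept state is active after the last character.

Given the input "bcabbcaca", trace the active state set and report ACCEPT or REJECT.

Answer: ACCEPT

Steps:
initial (ε-close {0}): {0,1,2,3,4,5,6,10,11,12,14}
'b' @ 1: {1,3,4,5,6,7,8,10,11,12,13,15}  (accept∈set)
'c' @ 2: {1,3,4,5,6,9,10,11,12,13}  (accept∈set)
'a' @ 3: {1,3,4,5,6,7,8,10,11,12,13}  (accept∈set)
'b' @ 4: {1,3,4,5,6,7,8,10,11,12,13}  (accept∈set)
'b' @ 5: {1,3,4,5,6,7,8,10,11,12,13}  (accept∈set)
'c' @ 6: {1,3,4,5,6,9,10,11,12,13}  (accept∈set)
'a' @ 7: {1,3,4,5,6,7,8,10,11,12,13}  (accept∈set)
'c' @ 8: {1,3,4,5,6,9,10,11,12,13}  (accept∈set)
'a' @ 9: {1,3,4,5,6,7,8,10,11,12,13}  (accept∈set)
after full input: {1,3,4,5,6,7,8,10,11,12,13}  (accept=1 in)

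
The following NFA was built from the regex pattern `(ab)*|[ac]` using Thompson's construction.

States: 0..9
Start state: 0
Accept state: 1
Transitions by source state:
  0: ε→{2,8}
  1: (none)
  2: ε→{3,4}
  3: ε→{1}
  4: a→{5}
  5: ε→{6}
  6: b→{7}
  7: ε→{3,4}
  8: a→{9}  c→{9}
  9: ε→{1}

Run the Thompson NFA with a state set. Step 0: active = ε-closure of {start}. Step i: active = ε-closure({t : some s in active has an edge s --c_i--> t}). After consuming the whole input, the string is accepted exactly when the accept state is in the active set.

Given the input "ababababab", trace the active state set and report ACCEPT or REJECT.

S₀ = ε-closure({0}) = {0,1,2,3,4,8}
'a' @ 1: {1,5,6,9}  ✓accept
'b' @ 2: {1,3,4,7}  ✓accept
'a' @ 3: {5,6}
'b' @ 4: {1,3,4,7}  ✓accept
'a' @ 5: {5,6}
'b' @ 6: {1,3,4,7}  ✓accept
'a' @ 7: {5,6}
'b' @ 8: {1,3,4,7}  ✓accept
'a' @ 9: {5,6}
'b' @ 10: {1,3,4,7}  ✓accept
final: {1,3,4,7}; accept 1 in set

Answer: ACCEPT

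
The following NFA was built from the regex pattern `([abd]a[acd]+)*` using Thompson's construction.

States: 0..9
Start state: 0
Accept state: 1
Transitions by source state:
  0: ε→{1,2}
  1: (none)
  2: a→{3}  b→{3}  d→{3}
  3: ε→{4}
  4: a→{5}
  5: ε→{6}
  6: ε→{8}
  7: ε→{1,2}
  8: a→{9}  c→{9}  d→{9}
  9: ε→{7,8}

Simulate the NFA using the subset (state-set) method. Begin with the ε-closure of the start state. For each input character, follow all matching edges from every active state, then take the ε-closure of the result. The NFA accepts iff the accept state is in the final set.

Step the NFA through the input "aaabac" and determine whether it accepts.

start: ε-closure({0}) = {0,1,2}
'a' @ 1: {3,4}
'a' @ 2: {5,6,8}
'a' @ 3: {1,2,7,8,9}  ✓accept
'b' @ 4: {3,4}
'a' @ 5: {5,6,8}
'c' @ 6: {1,2,7,8,9}  ✓accept
final: {1,2,7,8,9}; accept 1 in set

Answer: ACCEPT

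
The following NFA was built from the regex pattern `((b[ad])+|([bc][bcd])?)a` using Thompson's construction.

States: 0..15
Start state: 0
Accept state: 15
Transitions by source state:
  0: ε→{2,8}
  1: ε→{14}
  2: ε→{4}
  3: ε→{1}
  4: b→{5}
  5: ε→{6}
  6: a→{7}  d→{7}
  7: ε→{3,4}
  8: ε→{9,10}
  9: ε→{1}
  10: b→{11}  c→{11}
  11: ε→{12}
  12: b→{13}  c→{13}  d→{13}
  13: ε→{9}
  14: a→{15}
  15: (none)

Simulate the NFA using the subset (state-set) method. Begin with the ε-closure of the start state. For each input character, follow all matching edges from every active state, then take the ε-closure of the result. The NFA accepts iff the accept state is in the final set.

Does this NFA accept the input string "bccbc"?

Answer: REJECT

Steps:
S₀ = ε-closure({0}) = {0,1,2,4,8,9,10,14}
'b' @ 1: {5,6,11,12}
'c' @ 2: {1,9,13,14}
'c' @ 3: {}  — state set empty
rest 'bc' ignored (set empty)
after full input: {}  (accept=15 not in)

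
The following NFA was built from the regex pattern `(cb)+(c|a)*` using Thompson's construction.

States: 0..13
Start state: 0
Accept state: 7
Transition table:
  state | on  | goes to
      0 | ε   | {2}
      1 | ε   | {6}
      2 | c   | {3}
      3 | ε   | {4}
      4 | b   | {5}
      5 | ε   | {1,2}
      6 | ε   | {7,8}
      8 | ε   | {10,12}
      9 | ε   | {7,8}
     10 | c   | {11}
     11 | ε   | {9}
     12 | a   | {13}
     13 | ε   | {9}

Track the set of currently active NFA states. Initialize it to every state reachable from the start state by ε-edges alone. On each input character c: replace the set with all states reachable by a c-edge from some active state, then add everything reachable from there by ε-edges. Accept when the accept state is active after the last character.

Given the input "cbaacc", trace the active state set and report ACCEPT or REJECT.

Answer: ACCEPT

Derivation:
S₀ = ε-closure({0}) = {0,2}
'c' @ 1: {3,4}
'b' @ 2: {1,2,5,6,7,8,10,12}  (accept∈set)
'a' @ 3: {7,8,9,10,12,13}  (accept∈set)
'a' @ 4: {7,8,9,10,12,13}  (accept∈set)
'c' @ 5: {7,8,9,10,11,12}  (accept∈set)
'c' @ 6: {7,8,9,10,11,12}  (accept∈set)
after full input: {7,8,9,10,11,12}  (accept=7 in)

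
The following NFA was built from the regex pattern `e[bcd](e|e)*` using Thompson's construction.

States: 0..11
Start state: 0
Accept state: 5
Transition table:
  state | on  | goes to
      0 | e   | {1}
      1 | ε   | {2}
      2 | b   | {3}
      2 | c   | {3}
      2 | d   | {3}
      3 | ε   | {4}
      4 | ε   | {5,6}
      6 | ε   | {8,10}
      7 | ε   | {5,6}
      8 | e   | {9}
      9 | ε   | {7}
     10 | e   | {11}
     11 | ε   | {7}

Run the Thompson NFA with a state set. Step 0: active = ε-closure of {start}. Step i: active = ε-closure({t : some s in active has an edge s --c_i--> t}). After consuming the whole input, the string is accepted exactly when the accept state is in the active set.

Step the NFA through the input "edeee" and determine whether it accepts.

S₀ = ε-closure({0}) = {0}
'e' @ 1: {1,2}
'd' @ 2: {3,4,5,6,8,10}  [accepting]
'e' @ 3: {5,6,7,8,9,10,11}  [accepting]
'e' @ 4: {5,6,7,8,9,10,11}  [accepting]
'e' @ 5: {5,6,7,8,9,10,11}  [accepting]
end set {5,6,7,8,9,10,11} — state 5 in

Answer: ACCEPT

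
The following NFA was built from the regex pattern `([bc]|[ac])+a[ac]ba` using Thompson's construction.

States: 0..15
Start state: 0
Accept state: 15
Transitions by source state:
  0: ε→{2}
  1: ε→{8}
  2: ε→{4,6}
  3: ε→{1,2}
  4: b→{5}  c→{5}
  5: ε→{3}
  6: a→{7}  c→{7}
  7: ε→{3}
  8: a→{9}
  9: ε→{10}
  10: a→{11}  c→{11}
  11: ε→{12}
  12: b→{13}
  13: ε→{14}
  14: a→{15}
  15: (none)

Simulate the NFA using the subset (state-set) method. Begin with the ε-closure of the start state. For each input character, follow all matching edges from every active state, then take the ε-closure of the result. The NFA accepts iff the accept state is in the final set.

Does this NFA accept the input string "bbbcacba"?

Answer: ACCEPT

Steps:
start: ε-closure({0}) = {0,2,4,6}
'b' @ 1: {1,2,3,4,5,6,8}
'b' @ 2: {1,2,3,4,5,6,8}
'b' @ 3: {1,2,3,4,5,6,8}
'c' @ 4: {1,2,3,4,5,6,7,8}
'a' @ 5: {1,2,3,4,6,7,8,9,10}
'c' @ 6: {1,2,3,4,5,6,7,8,11,12}
'b' @ 7: {1,2,3,4,5,6,8,13,14}
'a' @ 8: {1,2,3,4,6,7,8,9,10,15}  (accept∈set)
end set {1,2,3,4,6,7,8,9,10,15} — state 15 in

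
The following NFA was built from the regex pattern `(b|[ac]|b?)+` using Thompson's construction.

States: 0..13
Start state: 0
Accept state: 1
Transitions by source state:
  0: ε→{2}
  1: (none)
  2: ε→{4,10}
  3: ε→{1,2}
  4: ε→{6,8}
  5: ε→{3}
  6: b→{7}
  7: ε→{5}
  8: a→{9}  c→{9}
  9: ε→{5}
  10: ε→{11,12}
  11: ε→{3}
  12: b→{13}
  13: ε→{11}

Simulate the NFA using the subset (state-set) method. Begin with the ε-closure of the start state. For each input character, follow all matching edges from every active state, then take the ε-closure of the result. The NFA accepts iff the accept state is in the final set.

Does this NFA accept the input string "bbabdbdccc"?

start: ε-closure({0}) = {0,1,2,3,4,6,8,10,11,12}
'b' @ 1: {1,2,3,4,5,6,7,8,10,11,12,13}  ✓accept
'b' @ 2: {1,2,3,4,5,6,7,8,10,11,12,13}  ✓accept
'a' @ 3: {1,2,3,4,5,6,8,9,10,11,12}  ✓accept
'b' @ 4: {1,2,3,4,5,6,7,8,10,11,12,13}  ✓accept
'd' @ 5: {}  — no active states
rest 'bdccc' ignored (set empty)
final: {}; accept 1 not in set

Answer: REJECT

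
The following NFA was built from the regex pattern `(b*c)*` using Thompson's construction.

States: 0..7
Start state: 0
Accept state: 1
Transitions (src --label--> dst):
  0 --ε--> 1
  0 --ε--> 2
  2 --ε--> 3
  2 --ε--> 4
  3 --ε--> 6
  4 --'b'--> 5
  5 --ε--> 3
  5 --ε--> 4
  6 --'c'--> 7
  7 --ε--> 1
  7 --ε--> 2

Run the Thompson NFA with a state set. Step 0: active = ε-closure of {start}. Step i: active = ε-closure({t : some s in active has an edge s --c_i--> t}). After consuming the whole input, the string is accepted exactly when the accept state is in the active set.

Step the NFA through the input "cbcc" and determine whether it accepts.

S₀ = ε-closure({0}) = {0,1,2,3,4,6}
'c' @ 1: {1,2,3,4,6,7}  (accept∈set)
'b' @ 2: {3,4,5,6}
'c' @ 3: {1,2,3,4,6,7}  (accept∈set)
'c' @ 4: {1,2,3,4,6,7}  (accept∈set)
final: {1,2,3,4,6,7}; accept 1 in set

Answer: ACCEPT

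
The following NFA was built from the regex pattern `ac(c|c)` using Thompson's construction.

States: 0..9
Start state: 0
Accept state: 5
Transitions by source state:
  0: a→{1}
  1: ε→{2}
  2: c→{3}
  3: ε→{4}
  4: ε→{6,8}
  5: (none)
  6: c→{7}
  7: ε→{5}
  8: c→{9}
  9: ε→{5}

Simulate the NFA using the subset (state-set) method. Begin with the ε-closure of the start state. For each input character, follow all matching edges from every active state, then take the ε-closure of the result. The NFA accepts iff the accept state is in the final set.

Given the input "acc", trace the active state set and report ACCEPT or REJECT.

Answer: ACCEPT

Trace:
S₀ = ε-closure({0}) = {0}
'a' @ 1: {1,2}
'c' @ 2: {3,4,6,8}
'c' @ 3: {5,7,9}  (accept∈set)
end set {5,7,9} — state 5 in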